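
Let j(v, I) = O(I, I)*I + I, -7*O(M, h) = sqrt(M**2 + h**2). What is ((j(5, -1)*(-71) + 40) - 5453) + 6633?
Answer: 1291 - 71*sqrt(2)/7 ≈ 1276.7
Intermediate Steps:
O(M, h) = -sqrt(M**2 + h**2)/7
j(v, I) = I - I*sqrt(2)*sqrt(I**2)/7 (j(v, I) = (-sqrt(I**2 + I**2)/7)*I + I = (-sqrt(2)*sqrt(I**2)/7)*I + I = -I*sqrt(2)*sqrt(I**2)/7 + I = I - I*sqrt(2)*sqrt(I**2)/7)
((j(5, -1)*(-71) + 40) - 5453) + 6633 = ((((1/7)*(-1)*(7 - sqrt(2)*sqrt((-1)**2)))*(-71) + 40) - 5453) + 6633 = ((((1/7)*(-1)*(7 - sqrt(2)*sqrt(1)))*(-71) + 40) - 5453) + 6633 = ((((1/7)*(-1)*(7 - 1*sqrt(2)*1))*(-71) + 40) - 5453) + 6633 = ((((1/7)*(-1)*(7 - sqrt(2)))*(-71) + 40) - 5453) + 6633 = (((-1 + sqrt(2)/7)*(-71) + 40) - 5453) + 6633 = (((71 - 71*sqrt(2)/7) + 40) - 5453) + 6633 = ((111 - 71*sqrt(2)/7) - 5453) + 6633 = (-5342 - 71*sqrt(2)/7) + 6633 = 1291 - 71*sqrt(2)/7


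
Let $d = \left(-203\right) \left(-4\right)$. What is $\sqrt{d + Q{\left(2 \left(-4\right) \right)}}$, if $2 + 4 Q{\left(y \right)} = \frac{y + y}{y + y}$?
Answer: $\frac{\sqrt{3247}}{2} \approx 28.491$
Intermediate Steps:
$Q{\left(y \right)} = - \frac{1}{4}$ ($Q{\left(y \right)} = - \frac{1}{2} + \frac{\left(y + y\right) \frac{1}{y + y}}{4} = - \frac{1}{2} + \frac{2 y \frac{1}{2 y}}{4} = - \frac{1}{2} + \frac{1}{4} \cdot 1 = - \frac{1}{2} + \frac{1}{4} = - \frac{1}{4}$)
$d = 812$
$\sqrt{d + Q{\left(2 \left(-4\right) \right)}} = \sqrt{812 - \frac{1}{4}} = \sqrt{\frac{3247}{4}} = \frac{\sqrt{3247}}{2}$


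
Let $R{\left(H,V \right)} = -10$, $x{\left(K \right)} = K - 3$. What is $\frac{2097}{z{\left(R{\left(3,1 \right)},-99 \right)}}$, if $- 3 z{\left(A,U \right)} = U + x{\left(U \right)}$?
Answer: $\frac{2097}{67} \approx 31.298$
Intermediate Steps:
$x{\left(K \right)} = -3 + K$
$z{\left(A,U \right)} = 1 - \frac{2 U}{3}$ ($z{\left(A,U \right)} = - \frac{U + \left(-3 + U\right)}{3} = - \frac{-3 + 2 U}{3} = 1 - \frac{2 U}{3}$)
$\frac{2097}{z{\left(R{\left(3,1 \right)},-99 \right)}} = \frac{2097}{1 - -66} = \frac{2097}{1 + 66} = \frac{2097}{67}$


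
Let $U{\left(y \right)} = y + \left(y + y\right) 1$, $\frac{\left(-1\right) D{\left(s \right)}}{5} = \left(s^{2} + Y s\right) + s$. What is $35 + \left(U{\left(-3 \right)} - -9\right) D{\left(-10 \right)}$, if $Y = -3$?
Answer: $35$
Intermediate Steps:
$D{\left(s \right)} = - 5 s^{2} + 10 s$ ($D{\left(s \right)} = - 5 \left(\left(s^{2} - 3 s\right) + s\right) = - 5 \left(s^{2} - 2 s\right) = - 5 s^{2} + 10 s$)
$U{\left(y \right)} = 3 y$ ($U{\left(y \right)} = y + 2 y 1 = y + 2 y = 3 y$)
$35 + \left(U{\left(-3 \right)} - -9\right) D{\left(-10 \right)} = 35 + \left(3 \left(-3\right) - -9\right) 5 \left(-10\right) \left(2 - -10\right) = 35 + \left(-9 + 9\right) 5 \left(-10\right) \left(2 + 10\right) = 35 + 0 \cdot 5 \left(-10\right) 12 = 35 + 0 \left(-600\right) = 35 + 0 = 35$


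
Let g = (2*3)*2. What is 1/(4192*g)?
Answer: 1/50304 ≈ 1.9879e-5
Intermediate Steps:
g = 12 (g = 6*2 = 12)
1/(4192*g) = 1/(4192*12) = 1/50304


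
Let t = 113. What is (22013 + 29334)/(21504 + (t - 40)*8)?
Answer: 51347/22088 ≈ 2.3247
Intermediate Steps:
(22013 + 29334)/(21504 + (t - 40)*8) = (22013 + 29334)/(21504 + (113 - 40)*8) = 51347/(21504 + 73*8) = 51347/(21504 + 584) = 51347/22088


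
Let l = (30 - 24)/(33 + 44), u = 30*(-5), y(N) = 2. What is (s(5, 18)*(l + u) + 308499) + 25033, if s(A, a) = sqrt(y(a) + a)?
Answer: 333532 - 23088*sqrt(5)/77 ≈ 3.3286e+5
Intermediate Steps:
u = -150
l = 6/77 ≈ 0.077922
s(A, a) = sqrt(2 + a)
(s(5, 18)*(l + u) + 308499) + 25033 = (sqrt(2 + 18)*(6/77 - 150) + 308499) + 25033 = (sqrt(20)*(-11544/77) + 308499) + 25033 = ((2*sqrt(5))*(-11544/77) + 308499) + 25033 = (-23088*sqrt(5)/77 + 308499) + 25033 = (308499 - 23088*sqrt(5)/77) + 25033 = 333532 - 23088*sqrt(5)/77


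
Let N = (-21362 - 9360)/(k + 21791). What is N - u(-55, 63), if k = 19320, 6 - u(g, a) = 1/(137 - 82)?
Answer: -15215229/2261105 ≈ -6.7291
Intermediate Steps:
u(g, a) = 329/55 (u(g, a) = 6 - 1/(137 - 82) = 6 - 1/55 = 329/55)
N = -30722/41111 (N = (-21362 - 9360)/(19320 + 21791) = -30722/41111 ≈ -0.74729)
N - u(-55, 63) = -30722/41111 - 1*329/55 = -30722/41111 - 329/55 = -15215229/2261105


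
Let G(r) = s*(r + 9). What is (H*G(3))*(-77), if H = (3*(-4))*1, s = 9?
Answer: 99792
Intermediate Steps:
H = -12 (H = -12*1 = -12)
G(r) = 81 + 9*r (G(r) = 9*(r + 9) = 9*(9 + r) = 81 + 9*r)
(H*G(3))*(-77) = -12*(81 + 9*3)*(-77) = -12*(81 + 27)*(-77) = -12*108*(-77) = -1296*(-77) = 99792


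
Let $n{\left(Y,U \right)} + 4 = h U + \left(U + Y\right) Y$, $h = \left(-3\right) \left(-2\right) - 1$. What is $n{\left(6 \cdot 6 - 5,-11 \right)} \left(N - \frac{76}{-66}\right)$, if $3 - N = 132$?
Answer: $-71723$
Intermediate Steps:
$N = -129$ ($N = 3 - 132 = -129$)
$h = 5$ ($h = 6 - 1 = 5$)
$n{\left(Y,U \right)} = -4 + 5 U + Y \left(U + Y\right)$ ($n{\left(Y,U \right)} = -4 + \left(5 U + \left(U + Y\right) Y\right) = -4 + \left(5 U + Y \left(U + Y\right)\right) = -4 + 5 U + Y \left(U + Y\right)$)
$n{\left(6 \cdot 6 - 5,-11 \right)} \left(N - \frac{76}{-66}\right) = \left(-4 + \left(6 \cdot 6 - 5\right)^{2} + 5 \left(-11\right) - 11 \left(6 \cdot 6 - 5\right)\right) \left(-129 - \frac{76}{-66}\right) = \left(-4 + \left(36 - 5\right)^{2} - 55 - 11 \left(36 - 5\right)\right) \left(-129 - - \frac{38}{33}\right) = \left(-4 + 31^{2} - 55 - 341\right) \left(-129 + \frac{38}{33}\right) = \left(-4 + 961 - 55 - 341\right) \left(- \frac{4219}{33}\right) = 561 \left(- \frac{4219}{33}\right) = -71723$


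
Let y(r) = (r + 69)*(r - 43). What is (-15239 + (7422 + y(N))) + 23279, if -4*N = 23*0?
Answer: 12495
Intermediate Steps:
N = 0 (N = -23*0/4 = -1/4*0 = 0)
y(r) = (-43 + r)*(69 + r) (y(r) = (69 + r)*(-43 + r) = (-43 + r)*(69 + r))
(-15239 + (7422 + y(N))) + 23279 = (-15239 + (7422 + (-2967 + 0**2 + 26*0))) + 23279 = (-15239 + (7422 + (-2967 + 0 + 0))) + 23279 = (-15239 + (7422 - 2967)) + 23279 = (-15239 + 4455) + 23279 = -10784 + 23279 = 12495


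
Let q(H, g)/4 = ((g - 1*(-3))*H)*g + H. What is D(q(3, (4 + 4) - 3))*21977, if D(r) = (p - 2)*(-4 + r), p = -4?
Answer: -64348656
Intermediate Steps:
q(H, g) = 4*H + 4*H*g*(3 + g) (q(H, g) = 4*(((g - 1*(-3))*H)*g + H) = 4*(((g + 3)*H)*g + H) = 4*(((3 + g)*H)*g + H) = 4*((H*(3 + g))*g + H) = 4*(H*g*(3 + g) + H) = 4*(H + H*g*(3 + g)) = 4*H + 4*H*g*(3 + g))
D(r) = 24 - 6*r (D(r) = (-4 - 2)*(-4 + r) = -6*(-4 + r) = 24 - 6*r)
D(q(3, (4 + 4) - 3))*21977 = (24 - 24*3*(1 + ((4 + 4) - 3)**2 + 3*((4 + 4) - 3)))*21977 = (24 - 24*3*(1 + (8 - 3)**2 + 3*(8 - 3)))*21977 = (24 - 24*3*(1 + 5**2 + 3*5))*21977 = (24 - 24*3*(1 + 25 + 15))*21977 = (24 - 24*3*41)*21977 = (24 - 6*492)*21977 = (24 - 2952)*21977 = -2928*21977 = -64348656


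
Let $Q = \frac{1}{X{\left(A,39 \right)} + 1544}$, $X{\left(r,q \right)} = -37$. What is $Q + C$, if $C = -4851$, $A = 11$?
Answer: $- \frac{7310456}{1507} \approx -4851.0$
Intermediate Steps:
$Q = \frac{1}{1507}$ ($Q = \frac{1}{-37 + 1544} = \frac{1}{1507} \approx 0.00066357$)
$Q + C = \frac{1}{1507} - 4851 = - \frac{7310456}{1507}$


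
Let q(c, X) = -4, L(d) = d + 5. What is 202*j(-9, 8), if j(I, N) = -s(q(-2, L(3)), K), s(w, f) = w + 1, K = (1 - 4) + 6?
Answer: 606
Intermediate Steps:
L(d) = 5 + d
K = 3 (K = -3 + 6 = 3)
s(w, f) = 1 + w
j(I, N) = 3 (j(I, N) = -(1 - 4) = -1*(-3) = 3)
202*j(-9, 8) = 202*3 = 606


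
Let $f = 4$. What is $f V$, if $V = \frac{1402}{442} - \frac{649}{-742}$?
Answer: $\frac{1327142}{81991} \approx 16.186$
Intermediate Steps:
$V = \frac{663571}{163982}$ ($V = 1402 \cdot \frac{1}{442} - - \frac{649}{742} = \frac{701}{221} + \frac{649}{742} = \frac{663571}{163982} \approx 4.0466$)
$f V = 4 \cdot \frac{663571}{163982} = \frac{1327142}{81991}$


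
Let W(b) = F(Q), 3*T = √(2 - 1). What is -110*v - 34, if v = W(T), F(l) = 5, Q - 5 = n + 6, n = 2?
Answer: -584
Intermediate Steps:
Q = 13 (Q = 5 + (2 + 6) = 5 + 8 = 13)
T = ⅓ (T = √(2 - 1)/3 = √1/3 = (⅓)*1 = ⅓ ≈ 0.33333)
W(b) = 5
v = 5
-110*v - 34 = -110*5 - 34 = -550 - 34 = -584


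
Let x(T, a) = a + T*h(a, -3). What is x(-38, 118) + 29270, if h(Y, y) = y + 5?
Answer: 29312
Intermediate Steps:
h(Y, y) = 5 + y
x(T, a) = a + 2*T (x(T, a) = a + T*(5 - 3) = a + T*2 = a + 2*T)
x(-38, 118) + 29270 = (118 + 2*(-38)) + 29270 = (118 - 76) + 29270 = 42 + 29270 = 29312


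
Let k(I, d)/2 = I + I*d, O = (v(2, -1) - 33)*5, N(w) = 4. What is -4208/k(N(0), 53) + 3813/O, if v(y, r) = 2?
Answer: -4636/135 ≈ -34.341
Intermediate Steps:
O = -155 (O = (2 - 33)*5 = -31*5 = -155)
k(I, d) = 2*I + 2*I*d (k(I, d) = 2*(I + I*d) = 2*I + 2*I*d)
-4208/k(N(0), 53) + 3813/O = -4208*1/(8*(1 + 53)) + 3813/(-155) = -4208/(2*4*54) + 3813*(-1/155) = -4208/432 - 123/5 = -4208*1/432 - 123/5 = -263/27 - 123/5 = -4636/135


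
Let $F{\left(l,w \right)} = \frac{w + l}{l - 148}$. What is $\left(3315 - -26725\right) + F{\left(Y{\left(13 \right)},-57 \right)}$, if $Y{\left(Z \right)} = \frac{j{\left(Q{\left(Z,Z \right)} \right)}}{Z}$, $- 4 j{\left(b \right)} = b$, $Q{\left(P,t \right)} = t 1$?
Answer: $\frac{17813949}{593} \approx 30040.0$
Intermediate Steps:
$Q{\left(P,t \right)} = t$
$j{\left(b \right)} = - \frac{b}{4}$
$Y{\left(Z \right)} = - \frac{1}{4}$ ($Y{\left(Z \right)} = \frac{\left(- \frac{1}{4}\right) Z}{Z} = - \frac{1}{4}$)
$F{\left(l,w \right)} = \frac{l + w}{-148 + l}$
$\left(3315 - -26725\right) + F{\left(Y{\left(13 \right)},-57 \right)} = \left(3315 - -26725\right) + \frac{- \frac{1}{4} - 57}{-148 - \frac{1}{4}} = \left(3315 + 26725\right) + \frac{1}{- \frac{593}{4}} \left(- \frac{229}{4}\right) = 30040 - - \frac{229}{593} = 30040 + \frac{229}{593} = \frac{17813949}{593}$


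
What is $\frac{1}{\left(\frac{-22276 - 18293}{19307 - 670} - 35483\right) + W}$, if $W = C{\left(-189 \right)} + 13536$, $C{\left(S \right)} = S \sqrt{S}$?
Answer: $- \frac{7623778100696}{169680624119687725} + \frac{196940515023 i \sqrt{21}}{169680624119687725} \approx -4.493 \cdot 10^{-5} + 5.3188 \cdot 10^{-6} i$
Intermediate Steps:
$C{\left(S \right)} = S^{\frac{3}{2}}$
$W = 13536 - 567 i \sqrt{21}$ ($W = \left(-189\right)^{\frac{3}{2}} + 13536 = - 567 i \sqrt{21} + 13536 = 13536 - 567 i \sqrt{21} \approx 13536.0 - 2598.3 i$)
$\frac{1}{\left(\frac{-22276 - 18293}{19307 - 670} - 35483\right) + W} = \frac{1}{\left(\frac{-22276 - 18293}{19307 - 670} - 35483\right) + \left(13536 - 567 i \sqrt{21}\right)} = \frac{1}{\left(- \frac{40569}{18637} - 35483\right) + \left(13536 - 567 i \sqrt{21}\right)} = \frac{1}{- \frac{661337240}{18637} + \left(13536 - 567 i \sqrt{21}\right)} = \frac{1}{- \frac{409066808}{18637} - 567 i \sqrt{21}}$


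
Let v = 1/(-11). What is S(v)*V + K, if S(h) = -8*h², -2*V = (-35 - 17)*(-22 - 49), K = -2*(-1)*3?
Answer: 15494/121 ≈ 128.05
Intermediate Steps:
v = -1/11 ≈ -0.090909
K = 6 (K = 2*3 = 6)
V = -1846 (V = -(-35 - 17)*(-22 - 49)/2 = -(-26)*(-71) = -½*3692 = -1846)
S(v)*V + K = -8*(-1/11)²*(-1846) + 6 = -8*1/121*(-1846) + 6 = -8/121*(-1846) + 6 = 14768/121 + 6 = 15494/121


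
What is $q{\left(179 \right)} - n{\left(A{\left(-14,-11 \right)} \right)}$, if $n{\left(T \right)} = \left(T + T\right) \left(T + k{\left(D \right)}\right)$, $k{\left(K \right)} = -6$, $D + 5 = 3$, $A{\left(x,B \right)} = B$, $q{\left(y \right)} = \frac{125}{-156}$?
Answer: $- \frac{58469}{156} \approx -374.8$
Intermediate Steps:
$q{\left(y \right)} = - \frac{125}{156}$ ($q{\left(y \right)} = 125 \left(- \frac{1}{156}\right) = - \frac{125}{156}$)
$D = -2$ ($D = -5 + 3 = -2$)
$n{\left(T \right)} = 2 T \left(-6 + T\right)$ ($n{\left(T \right)} = \left(T + T\right) \left(T - 6\right) = 2 T \left(-6 + T\right)$)
$q{\left(179 \right)} - n{\left(A{\left(-14,-11 \right)} \right)} = - \frac{125}{156} - 2 \left(-11\right) \left(-6 - 11\right) = - \frac{125}{156} - 2 \left(-11\right) \left(-17\right) = - \frac{125}{156} - 374 = - \frac{58469}{156}$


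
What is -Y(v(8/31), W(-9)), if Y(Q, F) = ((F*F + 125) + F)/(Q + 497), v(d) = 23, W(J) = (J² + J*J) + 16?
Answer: -31987/520 ≈ -61.513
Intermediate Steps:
W(J) = 16 + 2*J² (W(J) = (J² + J²) + 16 = 2*J² + 16 = 16 + 2*J²)
Y(Q, F) = (125 + F + F²)/(497 + Q) (Y(Q, F) = ((F² + 125) + F)/(497 + Q) = ((125 + F²) + F)/(497 + Q) = (125 + F + F²)/(497 + Q))
-Y(v(8/31), W(-9)) = -(125 + (16 + 2*(-9)²) + (16 + 2*(-9)²)²)/(497 + 23) = -(125 + (16 + 2*81) + (16 + 2*81)²)/520 = -(125 + (16 + 162) + (16 + 162)²)/520 = -(125 + 178 + 178²)/520 = -(125 + 178 + 31684)/520 = -31987/520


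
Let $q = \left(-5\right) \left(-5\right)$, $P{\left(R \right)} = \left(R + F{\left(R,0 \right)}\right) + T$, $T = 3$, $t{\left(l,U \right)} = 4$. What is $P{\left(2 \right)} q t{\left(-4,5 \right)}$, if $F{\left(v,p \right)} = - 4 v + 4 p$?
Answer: $-300$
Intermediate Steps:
$P{\left(R \right)} = 3 - 3 R$ ($P{\left(R \right)} = \left(R + \left(- 4 R + 4 \cdot 0\right)\right) + 3 = \left(R + \left(- 4 R + 0\right)\right) + 3 = \left(R - 4 R\right) + 3 = - 3 R + 3 = 3 - 3 R$)
$q = 25$
$P{\left(2 \right)} q t{\left(-4,5 \right)} = \left(3 - 6\right) 25 \cdot 4 = \left(-3\right) 25 \cdot 4 = \left(-75\right) 4 = -300$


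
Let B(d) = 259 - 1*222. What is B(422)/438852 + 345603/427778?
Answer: 75842197771/93865615428 ≈ 0.80799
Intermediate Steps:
B(d) = 37 (B(d) = 259 - 222 = 37)
B(422)/438852 + 345603/427778 = 37/438852 + 345603/427778 = 75842197771/93865615428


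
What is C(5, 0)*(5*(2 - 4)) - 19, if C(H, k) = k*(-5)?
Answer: -19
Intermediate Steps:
C(H, k) = -5*k
C(5, 0)*(5*(2 - 4)) - 19 = (-5*0)*(5*(2 - 4)) - 19 = 0*(5*(-2)) - 19 = 0*(-10) - 19 = 0 - 19 = -19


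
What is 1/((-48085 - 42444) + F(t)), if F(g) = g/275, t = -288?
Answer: -275/24895763 ≈ -1.1046e-5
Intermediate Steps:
F(g) = g/275 (F(g) = g*(1/275) = g/275)
1/((-48085 - 42444) + F(t)) = 1/((-48085 - 42444) + (1/275)*(-288)) = 1/(-90529 - 288/275) = 1/(-24895763/275) = -275/24895763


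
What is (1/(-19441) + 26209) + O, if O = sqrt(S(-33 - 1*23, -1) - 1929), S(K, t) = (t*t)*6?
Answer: 509529168/19441 + I*sqrt(1923) ≈ 26209.0 + 43.852*I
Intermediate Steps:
S(K, t) = 6*t**2 (S(K, t) = t**2*6 = 6*t**2)
O = I*sqrt(1923) (O = sqrt(6*(-1)**2 - 1929) = sqrt(6*1 - 1929) = sqrt(6 - 1929) = sqrt(-1923) = I*sqrt(1923) ≈ 43.852*I)
(1/(-19441) + 26209) + O = (1/(-19441) + 26209) + I*sqrt(1923) = (-1/19441 + 26209) + I*sqrt(1923) = 509529168/19441 + I*sqrt(1923)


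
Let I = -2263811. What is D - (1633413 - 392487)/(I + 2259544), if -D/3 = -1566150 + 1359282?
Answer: 2649358194/4267 ≈ 6.2090e+5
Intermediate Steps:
D = 620604 (D = -3*(-1566150 + 1359282) = -3*(-206868) = 620604)
D - (1633413 - 392487)/(I + 2259544) = 620604 - (1633413 - 392487)/(-2263811 + 2259544) = 620604 - 1240926/(-4267) = 620604 - 1240926*(-1)/4267 = 620604 - 1*(-1240926/4267) = 620604 + 1240926/4267 = 2649358194/4267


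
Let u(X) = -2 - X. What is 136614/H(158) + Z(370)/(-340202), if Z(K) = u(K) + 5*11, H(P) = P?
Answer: 23238203057/26875958 ≈ 864.65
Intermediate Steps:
Z(K) = 53 - K (Z(K) = (-2 - K) + 5*11 = (-2 - K) + 55 = 53 - K)
136614/H(158) + Z(370)/(-340202) = 136614/158 + (53 - 1*370)/(-340202) = 136614*(1/158) + (53 - 370)*(-1/340202) = 68307/79 - 317*(-1/340202) = 68307/79 + 317/340202 = 23238203057/26875958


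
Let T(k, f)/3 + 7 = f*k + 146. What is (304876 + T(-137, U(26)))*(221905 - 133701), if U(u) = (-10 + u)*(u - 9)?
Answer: 17067562204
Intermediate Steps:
U(u) = (-10 + u)*(-9 + u)
T(k, f) = 417 + 3*f*k (T(k, f) = -21 + 3*(f*k + 146) = -21 + 3*(146 + f*k) = -21 + (438 + 3*f*k) = 417 + 3*f*k)
(304876 + T(-137, U(26)))*(221905 - 133701) = (304876 + (417 + 3*(90 + 26**2 - 19*26)*(-137)))*(221905 - 133701) = (304876 + (417 + 3*(90 + 676 - 494)*(-137)))*88204 = (304876 + (417 + 3*272*(-137)))*88204 = (304876 + (417 - 111792))*88204 = (304876 - 111375)*88204 = 193501*88204 = 17067562204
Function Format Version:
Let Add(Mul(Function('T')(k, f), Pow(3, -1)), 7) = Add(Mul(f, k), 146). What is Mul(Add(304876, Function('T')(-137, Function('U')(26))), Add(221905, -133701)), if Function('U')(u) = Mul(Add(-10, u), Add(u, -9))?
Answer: 17067562204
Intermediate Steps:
Function('U')(u) = Mul(Add(-10, u), Add(-9, u))
Function('T')(k, f) = Add(417, Mul(3, f, k)) (Function('T')(k, f) = Add(-21, Mul(3, Add(Mul(f, k), 146))) = Add(-21, Mul(3, Add(146, Mul(f, k)))) = Add(-21, Add(438, Mul(3, f, k))) = Add(417, Mul(3, f, k)))
Mul(Add(304876, Function('T')(-137, Function('U')(26))), Add(221905, -133701)) = Mul(Add(304876, Add(417, Mul(3, Add(90, Pow(26, 2), Mul(-19, 26)), -137))), Add(221905, -133701)) = Mul(Add(304876, Add(417, Mul(3, Add(90, 676, -494), -137))), 88204) = Mul(Add(304876, Add(417, Mul(3, 272, -137))), 88204) = Mul(Add(304876, Add(417, -111792)), 88204) = Mul(Add(304876, -111375), 88204) = Mul(193501, 88204) = 17067562204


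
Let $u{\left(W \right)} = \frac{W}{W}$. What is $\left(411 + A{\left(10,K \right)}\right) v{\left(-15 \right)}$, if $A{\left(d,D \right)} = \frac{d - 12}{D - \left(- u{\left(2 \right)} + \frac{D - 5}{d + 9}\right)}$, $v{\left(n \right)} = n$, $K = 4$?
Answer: $- \frac{98545}{16} \approx -6159.1$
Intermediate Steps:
$u{\left(W \right)} = 1$
$A{\left(d,D \right)} = \frac{-12 + d}{1 + D - \frac{-5 + D}{9 + d}}$ ($A{\left(d,D \right)} = \frac{d - 12}{D - \left(-1 + \frac{D - 5}{d + 9}\right)} = \frac{-12 + d}{D - \left(-1 + \frac{-5 + D}{9 + d}\right)} = \frac{-12 + d}{1 + D - \frac{-5 + D}{9 + d}}$)
$\left(411 + A{\left(10,K \right)}\right) v{\left(-15 \right)} = \left(411 + \frac{-108 + 10^{2} - 30}{14 + 10 + 8 \cdot 4 + 4 \cdot 10}\right) \left(-15\right) = \left(411 + \frac{-108 + 100 - 30}{14 + 10 + 32 + 40}\right) \left(-15\right) = \left(411 + \frac{1}{96} \left(-38\right)\right) \left(-15\right) = \left(411 - \frac{19}{48}\right) \left(-15\right) = \frac{19709}{48} \left(-15\right) = - \frac{98545}{16}$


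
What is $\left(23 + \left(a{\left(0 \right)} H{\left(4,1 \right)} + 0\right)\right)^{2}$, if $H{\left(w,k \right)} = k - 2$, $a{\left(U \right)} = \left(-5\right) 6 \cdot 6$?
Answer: $41209$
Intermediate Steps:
$a{\left(U \right)} = -180$ ($a{\left(U \right)} = \left(-30\right) 6 = -180$)
$H{\left(w,k \right)} = -2 + k$ ($H{\left(w,k \right)} = k - 2 = -2 + k$)
$\left(23 + \left(a{\left(0 \right)} H{\left(4,1 \right)} + 0\right)\right)^{2} = \left(23 + \left(- 180 \left(-2 + 1\right) + 0\right)\right)^{2} = \left(23 + \left(\left(-180\right) \left(-1\right) + 0\right)\right)^{2} = \left(23 + \left(180 + 0\right)\right)^{2} = \left(23 + 180\right)^{2} = 203^{2} = 41209$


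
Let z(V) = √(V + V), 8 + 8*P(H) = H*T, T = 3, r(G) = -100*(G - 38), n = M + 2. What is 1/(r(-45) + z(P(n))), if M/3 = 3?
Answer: 2/16605 ≈ 0.00012045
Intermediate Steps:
M = 9 (M = 3*3 = 9)
n = 11 (n = 9 + 2 = 11)
r(G) = 3800 - 100*G (r(G) = -100*(-38 + G) = 3800 - 100*G)
P(H) = -1 + 3*H/8 (P(H) = -1 + (H*3)/8 = -1 + (3*H)/8 = -1 + 3*H/8)
z(V) = √2*√V (z(V) = √(2*V) = √2*√V)
1/(r(-45) + z(P(n))) = 1/((3800 - 100*(-45)) + √2*√(-1 + (3/8)*11)) = 1/((3800 + 4500) + √2*√(-1 + 33/8)) = 1/(8300 + √2*√(25/8)) = 1/(8300 + √2*(5*√2/4)) = 1/(8300 + 5/2) = 1/(16605/2) = 2/16605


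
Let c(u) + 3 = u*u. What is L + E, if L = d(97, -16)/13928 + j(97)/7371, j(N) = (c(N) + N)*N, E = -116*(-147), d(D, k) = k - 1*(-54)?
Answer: 67825129697/3948588 ≈ 17177.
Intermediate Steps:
d(D, k) = 54 + k (d(D, k) = k + 54 = 54 + k)
E = 17052
c(u) = -3 + u² (c(u) = -3 + u*u = -3 + u²)
j(N) = N*(-3 + N + N²) (j(N) = ((-3 + N²) + N)*N = (-3 + N + N²)*N = N*(-3 + N + N²))
L = 493807121/3948588 (L = (54 - 16)/13928 + (97*(-3 + 97 + 97²))/7371 = 38*(1/13928) + (97*(-3 + 97 + 9409))*(1/7371) = 19/6964 + (97*9503)*(1/7371) = 19/6964 + 921791*(1/7371) = 19/6964 + 70907/567 = 493807121/3948588 ≈ 125.06)
L + E = 493807121/3948588 + 17052 = 67825129697/3948588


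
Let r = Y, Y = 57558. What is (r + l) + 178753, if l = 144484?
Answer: 380795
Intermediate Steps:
r = 57558
(r + l) + 178753 = (57558 + 144484) + 178753 = 202042 + 178753 = 380795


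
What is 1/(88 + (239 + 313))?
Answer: 1/640 ≈ 0.0015625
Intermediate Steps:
1/(88 + (239 + 313)) = 1/(88 + 552) = 1/640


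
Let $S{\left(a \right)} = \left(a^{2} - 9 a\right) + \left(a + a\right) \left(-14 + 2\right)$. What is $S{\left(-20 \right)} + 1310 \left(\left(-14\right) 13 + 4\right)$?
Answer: $-232120$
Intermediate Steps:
$S{\left(a \right)} = a^{2} - 33 a$ ($S{\left(a \right)} = \left(a^{2} - 9 a\right) + 2 a \left(-12\right) = \left(a^{2} - 9 a\right) - 24 a = a^{2} - 33 a$)
$S{\left(-20 \right)} + 1310 \left(\left(-14\right) 13 + 4\right) = - 20 \left(-33 - 20\right) + 1310 \left(\left(-14\right) 13 + 4\right) = \left(-20\right) \left(-53\right) + 1310 \left(-182 + 4\right) = 1060 + 1310 \left(-178\right) = 1060 - 233180 = -232120$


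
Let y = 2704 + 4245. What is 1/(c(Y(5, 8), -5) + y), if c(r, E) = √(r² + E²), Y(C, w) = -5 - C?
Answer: 6949/48288476 - 5*√5/48288476 ≈ 0.00014367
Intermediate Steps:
c(r, E) = √(E² + r²)
y = 6949
1/(c(Y(5, 8), -5) + y) = 1/(√((-5)² + (-5 - 1*5)²) + 6949) = 1/(√(25 + (-5 - 5)²) + 6949) = 1/(√(25 + (-10)²) + 6949) = 1/(√(25 + 100) + 6949) = 1/(√125 + 6949) = 1/(5*√5 + 6949) = 1/(6949 + 5*√5)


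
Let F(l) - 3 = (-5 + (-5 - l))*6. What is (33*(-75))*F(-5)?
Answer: 66825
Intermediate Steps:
F(l) = -57 - 6*l (F(l) = 3 + (-5 + (-5 - l))*6 = 3 + (-10 - l)*6 = 3 + (-60 - 6*l) = -57 - 6*l)
(33*(-75))*F(-5) = (33*(-75))*(-57 - 6*(-5)) = -2475*(-57 + 30) = -2475*(-27) = 66825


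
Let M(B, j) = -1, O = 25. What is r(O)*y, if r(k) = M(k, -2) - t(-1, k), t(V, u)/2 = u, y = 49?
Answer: -2499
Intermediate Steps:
t(V, u) = 2*u
r(k) = -1 - 2*k
r(O)*y = (-1 - 2*25)*49 = (-1 - 50)*49 = -51*49 = -2499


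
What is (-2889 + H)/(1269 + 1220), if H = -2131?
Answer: -5020/2489 ≈ -2.0169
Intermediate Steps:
(-2889 + H)/(1269 + 1220) = (-2889 - 2131)/(1269 + 1220) = -5020/2489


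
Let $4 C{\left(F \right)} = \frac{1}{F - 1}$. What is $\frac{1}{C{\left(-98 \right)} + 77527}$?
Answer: $\frac{396}{30700691} \approx 1.2899 \cdot 10^{-5}$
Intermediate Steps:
$C{\left(F \right)} = \frac{1}{4 \left(-1 + F\right)}$ ($C{\left(F \right)} = \frac{1}{4 \left(F - 1\right)} = \frac{1}{4 \left(-1 + F\right)}$)
$\frac{1}{C{\left(-98 \right)} + 77527} = \frac{1}{\frac{1}{4 \left(-1 - 98\right)} + 77527} = \frac{1}{\frac{1}{4 \left(-99\right)} + 77527} = \frac{1}{\frac{1}{4} \left(- \frac{1}{99}\right) + 77527} = \frac{1}{- \frac{1}{396} + 77527} = \frac{1}{\frac{30700691}{396}} = \frac{396}{30700691}$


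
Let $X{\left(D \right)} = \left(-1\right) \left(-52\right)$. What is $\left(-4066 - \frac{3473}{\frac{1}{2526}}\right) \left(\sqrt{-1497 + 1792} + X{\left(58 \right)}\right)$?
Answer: $-456396928 - 8776864 \sqrt{295} \approx -6.0714 \cdot 10^{8}$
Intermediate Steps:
$X{\left(D \right)} = 52$
$\left(-4066 - \frac{3473}{\frac{1}{2526}}\right) \left(\sqrt{-1497 + 1792} + X{\left(58 \right)}\right) = \left(-4066 - \frac{3473}{\frac{1}{2526}}\right) \left(\sqrt{-1497 + 1792} + 52\right) = \left(-4066 - 3473 \frac{1}{\frac{1}{2526}}\right) \left(\sqrt{295} + 52\right) = \left(-4066 - 8772798\right) \left(52 + \sqrt{295}\right) = - 8776864 \left(52 + \sqrt{295}\right) = -456396928 - 8776864 \sqrt{295}$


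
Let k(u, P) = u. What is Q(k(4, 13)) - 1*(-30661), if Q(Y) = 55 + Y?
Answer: 30720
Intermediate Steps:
Q(k(4, 13)) - 1*(-30661) = (55 + 4) - 1*(-30661) = 59 + 30661 = 30720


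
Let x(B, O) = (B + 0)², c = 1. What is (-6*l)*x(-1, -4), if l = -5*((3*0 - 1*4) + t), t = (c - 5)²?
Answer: 360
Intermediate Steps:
t = 16 (t = (1 - 5)² = (-4)² = 16)
x(B, O) = B²
l = -60 (l = -5*((3*0 - 1*4) + 16) = -5*((0 - 4) + 16) = -5*(-4 + 16) = -5*12 = -60)
(-6*l)*x(-1, -4) = -6*(-60)*(-1)² = 360*1 = 360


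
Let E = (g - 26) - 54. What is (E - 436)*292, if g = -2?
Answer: -151256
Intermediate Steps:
E = -82 (E = (-2 - 26) - 54 = -28 - 54 = -82)
(E - 436)*292 = (-82 - 436)*292 = -518*292 = -151256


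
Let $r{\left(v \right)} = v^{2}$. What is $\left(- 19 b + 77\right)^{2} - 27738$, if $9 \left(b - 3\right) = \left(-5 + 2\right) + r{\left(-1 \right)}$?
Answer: $- \frac{2199254}{81} \approx -27151.0$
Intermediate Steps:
$b = \frac{25}{9}$ ($b = 3 + \frac{\left(-5 + 2\right) + \left(-1\right)^{2}}{9} = 3 + \frac{-3 + 1}{9} = 3 + \frac{1}{9} \left(-2\right) = 3 - \frac{2}{9} = \frac{25}{9} \approx 2.7778$)
$\left(- 19 b + 77\right)^{2} - 27738 = \left(\left(-19\right) \frac{25}{9} + 77\right)^{2} - 27738 = \left(- \frac{475}{9} + 77\right)^{2} - 27738 = \left(\frac{218}{9}\right)^{2} - 27738 = \frac{47524}{81} - 27738 = - \frac{2199254}{81}$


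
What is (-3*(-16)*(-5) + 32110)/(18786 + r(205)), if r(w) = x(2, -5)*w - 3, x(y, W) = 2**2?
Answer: 31870/19603 ≈ 1.6258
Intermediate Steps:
x(y, W) = 4
r(w) = -3 + 4*w (r(w) = 4*w - 3 = -3 + 4*w)
(-3*(-16)*(-5) + 32110)/(18786 + r(205)) = (-3*(-16)*(-5) + 32110)/(18786 + (-3 + 4*205)) = (48*(-5) + 32110)/(18786 + (-3 + 820)) = (-240 + 32110)/(18786 + 817) = 31870/19603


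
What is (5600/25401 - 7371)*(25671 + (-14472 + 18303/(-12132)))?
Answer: -8478052825709005/102721644 ≈ -8.2534e+7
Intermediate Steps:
(5600/25401 - 7371)*(25671 + (-14472 + 18303/(-12132))) = (5600*(1/25401) - 7371)*(25671 + (-14472 + 18303*(-1/12132))) = (5600/25401 - 7371)*(25671 + (-14472 - 6101/4044)) = -187225171*(25671 - 58530869/4044)/25401 = -187225171/25401*45282655/4044 = -8478052825709005/102721644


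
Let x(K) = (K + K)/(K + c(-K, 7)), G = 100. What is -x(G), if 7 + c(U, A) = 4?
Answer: -200/97 ≈ -2.0619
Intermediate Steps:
c(U, A) = -3 (c(U, A) = -7 + 4 = -3)
x(K) = 2*K/(-3 + K) (x(K) = (K + K)/(K - 3) = (2*K)/(-3 + K) = 2*K/(-3 + K))
-x(G) = -2*100/(-3 + 100) = -2*100/97 = -1*200/97 = -200/97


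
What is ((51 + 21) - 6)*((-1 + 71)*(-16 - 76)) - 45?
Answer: -425085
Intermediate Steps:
((51 + 21) - 6)*((-1 + 71)*(-16 - 76)) - 45 = (72 - 6)*(70*(-92)) - 45 = 66*(-6440) - 45 = -425040 - 45 = -425085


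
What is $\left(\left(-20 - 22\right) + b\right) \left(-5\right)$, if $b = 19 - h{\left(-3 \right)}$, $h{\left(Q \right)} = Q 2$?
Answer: $85$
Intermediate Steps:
$h{\left(Q \right)} = 2 Q$
$b = 25$ ($b = 19 - 2 \left(-3\right) = 19 - -6 = 19 + 6 = 25$)
$\left(\left(-20 - 22\right) + b\right) \left(-5\right) = \left(\left(-20 - 22\right) + 25\right) \left(-5\right) = \left(-42 + 25\right) \left(-5\right) = \left(-17\right) \left(-5\right) = 85$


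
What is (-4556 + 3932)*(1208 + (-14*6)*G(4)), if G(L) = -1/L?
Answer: -766896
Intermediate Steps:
(-4556 + 3932)*(1208 + (-14*6)*G(4)) = (-4556 + 3932)*(1208 + (-14*6)*(-1/4)) = -624*(1208 - (-84)/4) = -624*(1208 - 84*(-¼)) = -624*(1208 + 21) = -624*1229 = -766896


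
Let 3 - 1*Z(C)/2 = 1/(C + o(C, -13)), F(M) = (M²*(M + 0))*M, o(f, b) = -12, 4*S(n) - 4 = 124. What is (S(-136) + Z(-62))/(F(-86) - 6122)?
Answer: 1407/2023703678 ≈ 6.9526e-7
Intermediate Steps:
S(n) = 32 (S(n) = 1 + (¼)*124 = 1 + 31 = 32)
F(M) = M⁴ (F(M) = (M²*M)*M = M³*M = M⁴)
Z(C) = 6 - 2/(-12 + C) (Z(C) = 6 - 2/(C - 12) = 6 - 2/(-12 + C))
(S(-136) + Z(-62))/(F(-86) - 6122) = (32 + 2*(-37 + 3*(-62))/(-12 - 62))/((-86)⁴ - 6122) = (32 + 2*(-37 - 186)/(-74))/(54700816 - 6122) = (32 + 2*(-1/74)*(-223))/54694694 = (32 + 223/37)*(1/54694694) = (1407/37)*(1/54694694) = 1407/2023703678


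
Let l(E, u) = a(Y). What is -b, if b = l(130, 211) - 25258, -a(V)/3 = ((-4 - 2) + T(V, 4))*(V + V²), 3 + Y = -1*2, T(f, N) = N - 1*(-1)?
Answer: 25198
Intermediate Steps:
T(f, N) = 1 + N (T(f, N) = N + 1 = 1 + N)
Y = -5 (Y = -3 - 1*2 = -3 - 2 = -5)
a(V) = 3*V + 3*V² (a(V) = -3*((-4 - 2) + (1 + 4))*(V + V²) = -3*(-6 + 5)*(V + V²) = -(-3)*(V + V²) = -3*(-V - V²) = 3*V + 3*V²)
l(E, u) = 60 (l(E, u) = 3*(-5)*(1 - 5) = 3*(-5)*(-4) = 60)
b = -25198 (b = 60 - 25258 = -25198)
-b = -1*(-25198) = 25198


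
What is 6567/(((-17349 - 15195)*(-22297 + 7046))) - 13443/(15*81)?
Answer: -247116171781/22334784480 ≈ -11.064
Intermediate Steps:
6567/(((-17349 - 15195)*(-22297 + 7046))) - 13443/(15*81) = 6567/((-32544*(-15251))) - 13443/1215 = 6567/496328544 - 13443*1/1215 = 6567*(1/496328544) - 4481/405 = 2189/165442848 - 4481/405 = -247116171781/22334784480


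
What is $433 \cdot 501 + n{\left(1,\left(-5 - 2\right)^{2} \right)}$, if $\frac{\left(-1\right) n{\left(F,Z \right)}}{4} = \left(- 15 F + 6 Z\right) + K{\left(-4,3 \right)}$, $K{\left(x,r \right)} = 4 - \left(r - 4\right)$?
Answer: $215797$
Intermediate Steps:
$K{\left(x,r \right)} = 8 - r$ ($K{\left(x,r \right)} = 4 - \left(-4 + r\right) = 8 - r$)
$n{\left(F,Z \right)} = -20 - 24 Z + 60 F$ ($n{\left(F,Z \right)} = - 4 \left(\left(- 15 F + 6 Z\right) + \left(8 - 3\right)\right) = - 4 \left(\left(- 15 F + 6 Z\right) + 5\right) = - 4 \left(5 - 15 F + 6 Z\right) = -20 - 24 Z + 60 F$)
$433 \cdot 501 + n{\left(1,\left(-5 - 2\right)^{2} \right)} = 433 \cdot 501 - \left(-40 + 24 \left(-5 - 2\right)^{2}\right) = 216933 - \left(-40 + 1176\right) = 216933 - 1136 = 215797$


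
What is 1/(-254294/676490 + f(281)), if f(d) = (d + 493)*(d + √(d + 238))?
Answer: 24883375940520335/5376403304583415428589 - 88553092339350*√519/5376403304583415428589 ≈ 4.2530e-6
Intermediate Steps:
f(d) = (493 + d)*(d + √(238 + d))
1/(-254294/676490 + f(281)) = 1/(-254294/676490 + (281² + 493*281 + 493*√(238 + 281) + 281*√(238 + 281))) = 1/(-254294*1/676490 + (78961 + 138533 + 493*√519 + 281*√519)) = 1/(-127147/338245 + (217494 + 774*√519)) = 1/(73566130883/338245 + 774*√519)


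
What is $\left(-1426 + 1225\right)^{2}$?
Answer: $40401$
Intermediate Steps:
$\left(-1426 + 1225\right)^{2} = \left(-201\right)^{2} = 40401$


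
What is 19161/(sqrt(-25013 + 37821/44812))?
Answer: -38322*I*sqrt(12556823566205)/1120844735 ≈ -121.16*I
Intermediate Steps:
19161/(sqrt(-25013 + 37821/44812)) = 19161/(sqrt(-1120844735/44812)) = 19161/((I*sqrt(12556823566205)/22406)) = 19161*(-2*I*sqrt(12556823566205)/1120844735) = -38322*I*sqrt(12556823566205)/1120844735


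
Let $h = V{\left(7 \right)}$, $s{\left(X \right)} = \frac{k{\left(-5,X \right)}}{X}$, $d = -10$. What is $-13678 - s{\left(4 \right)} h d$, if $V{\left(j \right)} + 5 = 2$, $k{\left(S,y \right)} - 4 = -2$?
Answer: $-13693$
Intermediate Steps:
$k{\left(S,y \right)} = 2$ ($k{\left(S,y \right)} = 4 - 2 = 2$)
$V{\left(j \right)} = -3$ ($V{\left(j \right)} = -5 + 2 = -3$)
$s{\left(X \right)} = \frac{2}{X}$
$h = -3$
$-13678 - s{\left(4 \right)} h d = -13678 - \frac{2}{4} \left(-3\right) \left(-10\right) = -13678 - 2 \cdot \frac{1}{4} \left(-3\right) \left(-10\right) = -13678 - \frac{1}{2} \left(-3\right) \left(-10\right) = -13678 - \left(- \frac{3}{2}\right) \left(-10\right) = -13678 - 15 = -13693$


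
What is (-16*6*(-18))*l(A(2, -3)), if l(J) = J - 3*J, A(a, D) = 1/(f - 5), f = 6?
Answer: -3456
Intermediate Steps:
A(a, D) = 1 (A(a, D) = 1/(6 - 5) = 1/1 = 1)
l(J) = -2*J
(-16*6*(-18))*l(A(2, -3)) = (-16*6*(-18))*(-2*1) = -96*(-18)*(-2) = 1728*(-2) = -3456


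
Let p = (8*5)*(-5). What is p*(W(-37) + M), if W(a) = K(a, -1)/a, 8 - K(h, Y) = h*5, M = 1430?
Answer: -10543400/37 ≈ -2.8496e+5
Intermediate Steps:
K(h, Y) = 8 - 5*h (K(h, Y) = 8 - h*5 = 8 - 5*h)
W(a) = (8 - 5*a)/a
p = -200 (p = 40*(-5) = -200)
p*(W(-37) + M) = -200*((-5 + 8/(-37)) + 1430) = -200*((-5 + 8*(-1/37)) + 1430) = -200*((-5 - 8/37) + 1430) = -200*(-193/37 + 1430) = -200*52717/37 = -10543400/37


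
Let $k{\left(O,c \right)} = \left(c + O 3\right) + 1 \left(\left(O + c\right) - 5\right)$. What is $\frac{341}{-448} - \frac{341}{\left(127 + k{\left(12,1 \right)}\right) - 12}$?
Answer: $- \frac{6479}{2240} \approx -2.8924$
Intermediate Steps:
$k{\left(O,c \right)} = -5 + 2 c + 4 O$ ($k{\left(O,c \right)} = \left(c + 3 O\right) + 1 \left(-5 + O + c\right) = \left(c + 3 O\right) + \left(-5 + O + c\right) = -5 + 2 c + 4 O$)
$\frac{341}{-448} - \frac{341}{\left(127 + k{\left(12,1 \right)}\right) - 12} = \frac{341}{-448} - \frac{341}{\left(127 + \left(-5 + 2 \cdot 1 + 4 \cdot 12\right)\right) - 12} = 341 \left(- \frac{1}{448}\right) - \frac{341}{\left(127 + \left(-5 + 2 + 48\right)\right) - 12} = - \frac{341}{448} - \frac{341}{\left(127 + 45\right) - 12} = - \frac{341}{448} - \frac{341}{172 - 12} = - \frac{341}{448} - \frac{341}{160} = - \frac{6479}{2240}$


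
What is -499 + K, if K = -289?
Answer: -788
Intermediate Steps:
-499 + K = -499 - 289 = -788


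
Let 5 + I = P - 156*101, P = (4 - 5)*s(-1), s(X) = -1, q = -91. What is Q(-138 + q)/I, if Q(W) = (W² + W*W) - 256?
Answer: -52313/7880 ≈ -6.6387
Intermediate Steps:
P = 1 (P = (4 - 5)*(-1) = -1*(-1) = 1)
I = -15760 (I = -5 + (1 - 156*101) = -5 + (1 - 15756) = -5 - 15755 = -15760)
Q(W) = -256 + 2*W² (Q(W) = (W² + W²) - 256 = 2*W² - 256 = -256 + 2*W²)
Q(-138 + q)/I = (-256 + 2*(-138 - 91)²)/(-15760) = (-256 + 2*(-229)²)*(-1/15760) = (-256 + 2*52441)*(-1/15760) = (-256 + 104882)*(-1/15760) = 104626*(-1/15760) = -52313/7880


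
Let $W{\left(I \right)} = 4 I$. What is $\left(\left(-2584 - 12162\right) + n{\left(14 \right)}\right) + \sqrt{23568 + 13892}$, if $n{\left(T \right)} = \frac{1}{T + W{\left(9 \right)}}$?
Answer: $- \frac{737299}{50} + 2 \sqrt{9365} \approx -14552.0$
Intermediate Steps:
$n{\left(T \right)} = \frac{1}{36 + T}$ ($n{\left(T \right)} = \frac{1}{T + 4 \cdot 9} = \frac{1}{T + 36} = \frac{1}{36 + T}$)
$\left(\left(-2584 - 12162\right) + n{\left(14 \right)}\right) + \sqrt{23568 + 13892} = \left(\left(-2584 - 12162\right) + \frac{1}{36 + 14}\right) + \sqrt{23568 + 13892} = \left(-14746 + \frac{1}{50}\right) + \sqrt{37460} = \left(-14746 + \frac{1}{50}\right) + 2 \sqrt{9365} = - \frac{737299}{50} + 2 \sqrt{9365}$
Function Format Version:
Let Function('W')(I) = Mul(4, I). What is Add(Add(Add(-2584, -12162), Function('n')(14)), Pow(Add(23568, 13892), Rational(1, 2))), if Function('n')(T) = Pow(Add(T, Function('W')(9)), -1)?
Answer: Add(Rational(-737299, 50), Mul(2, Pow(9365, Rational(1, 2)))) ≈ -14552.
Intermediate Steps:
Function('n')(T) = Pow(Add(36, T), -1) (Function('n')(T) = Pow(Add(T, Mul(4, 9)), -1) = Pow(Add(T, 36), -1) = Pow(Add(36, T), -1))
Add(Add(Add(-2584, -12162), Function('n')(14)), Pow(Add(23568, 13892), Rational(1, 2))) = Add(Add(Add(-2584, -12162), Pow(Add(36, 14), -1)), Pow(Add(23568, 13892), Rational(1, 2))) = Add(Add(-14746, Pow(50, -1)), Pow(37460, Rational(1, 2))) = Add(Add(-14746, Rational(1, 50)), Mul(2, Pow(9365, Rational(1, 2)))) = Add(Rational(-737299, 50), Mul(2, Pow(9365, Rational(1, 2))))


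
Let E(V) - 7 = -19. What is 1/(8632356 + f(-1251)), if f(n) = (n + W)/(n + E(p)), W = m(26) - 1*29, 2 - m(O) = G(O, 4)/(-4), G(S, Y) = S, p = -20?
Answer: 2526/21805333799 ≈ 1.1584e-7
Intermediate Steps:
E(V) = -12 (E(V) = 7 - 19 = -12)
m(O) = 2 + O/4 (m(O) = 2 - O/(-4) = 2 - O*(-1)/4 = 2 - (-1)*O/4 = 2 + O/4)
W = -41/2 (W = (2 + (¼)*26) - 1*29 = (2 + 13/2) - 29 = 17/2 - 29 = -41/2 ≈ -20.500)
f(n) = (-41/2 + n)/(-12 + n) (f(n) = (n - 41/2)/(n - 12) = (-41/2 + n)/(-12 + n))
1/(8632356 + f(-1251)) = 1/(8632356 + (-41/2 - 1251)/(-12 - 1251)) = 1/(8632356 - 2543/2/(-1263)) = 1/(8632356 - 1/1263*(-2543/2)) = 1/(8632356 + 2543/2526) = 1/(21805333799/2526) = 2526/21805333799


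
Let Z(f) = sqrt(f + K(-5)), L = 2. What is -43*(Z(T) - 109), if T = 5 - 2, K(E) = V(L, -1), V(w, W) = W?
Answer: 4687 - 43*sqrt(2) ≈ 4626.2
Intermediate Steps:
K(E) = -1
T = 3
Z(f) = sqrt(-1 + f) (Z(f) = sqrt(f - 1) = sqrt(-1 + f))
-43*(Z(T) - 109) = -43*(sqrt(-1 + 3) - 109) = -43*(sqrt(2) - 109) = -43*(-109 + sqrt(2)) = 4687 - 43*sqrt(2)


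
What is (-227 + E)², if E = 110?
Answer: 13689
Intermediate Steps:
(-227 + E)² = (-227 + 110)² = (-117)² = 13689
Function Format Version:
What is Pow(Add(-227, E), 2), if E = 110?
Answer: 13689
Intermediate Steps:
Pow(Add(-227, E), 2) = Pow(Add(-227, 110), 2) = Pow(-117, 2) = 13689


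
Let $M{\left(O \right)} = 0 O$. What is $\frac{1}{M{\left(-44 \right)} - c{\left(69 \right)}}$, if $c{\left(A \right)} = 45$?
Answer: $- \frac{1}{45} \approx -0.022222$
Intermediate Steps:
$M{\left(O \right)} = 0$
$\frac{1}{M{\left(-44 \right)} - c{\left(69 \right)}} = \frac{1}{0 - 45} = \frac{1}{-45} = - \frac{1}{45}$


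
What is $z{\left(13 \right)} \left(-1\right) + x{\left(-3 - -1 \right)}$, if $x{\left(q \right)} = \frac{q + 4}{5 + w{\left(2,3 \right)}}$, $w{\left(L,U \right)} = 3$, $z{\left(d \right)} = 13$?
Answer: $- \frac{51}{4} \approx -12.75$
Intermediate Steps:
$x{\left(q \right)} = \frac{1}{2} + \frac{q}{8}$ ($x{\left(q \right)} = \frac{q + 4}{5 + 3} = \frac{4 + q}{8} = \left(4 + q\right) \frac{1}{8} = \frac{1}{2} + \frac{q}{8}$)
$z{\left(13 \right)} \left(-1\right) + x{\left(-3 - -1 \right)} = 13 \left(-1\right) + \left(\frac{1}{2} + \frac{-3 - -1}{8}\right) = -13 + \left(\frac{1}{2} + \frac{-3 + 1}{8}\right) = -13 + \left(\frac{1}{2} + \frac{1}{8} \left(-2\right)\right) = -13 + \left(\frac{1}{2} - \frac{1}{4}\right) = -13 + \frac{1}{4} = - \frac{51}{4}$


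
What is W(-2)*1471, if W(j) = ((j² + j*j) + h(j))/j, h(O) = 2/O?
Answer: -10297/2 ≈ -5148.5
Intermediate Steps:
W(j) = (2/j + 2*j²)/j (W(j) = ((j² + j*j) + 2/j)/j = ((j² + j²) + 2/j)/j = (2*j² + 2/j)/j = (2/j + 2*j²)/j)
W(-2)*1471 = (2*(-2) + 2/(-2)²)*1471 = (-4 + 2*(¼))*1471 = (-4 + ½)*1471 = -7/2*1471 = -10297/2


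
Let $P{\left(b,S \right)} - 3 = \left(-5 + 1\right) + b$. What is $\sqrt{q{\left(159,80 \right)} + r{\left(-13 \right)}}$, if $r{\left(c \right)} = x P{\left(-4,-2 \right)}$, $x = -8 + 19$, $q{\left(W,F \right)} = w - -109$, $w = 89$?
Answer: $\sqrt{143} \approx 11.958$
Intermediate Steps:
$q{\left(W,F \right)} = 198$ ($q{\left(W,F \right)} = 89 - -109 = 89 + 109 = 198$)
$P{\left(b,S \right)} = -1 + b$ ($P{\left(b,S \right)} = 3 + \left(\left(-5 + 1\right) + b\right) = 3 + \left(-4 + b\right) = -1 + b$)
$x = 11$
$r{\left(c \right)} = -55$ ($r{\left(c \right)} = 11 \left(-1 - 4\right) = 11 \left(-5\right) = -55$)
$\sqrt{q{\left(159,80 \right)} + r{\left(-13 \right)}} = \sqrt{198 - 55} = \sqrt{143}$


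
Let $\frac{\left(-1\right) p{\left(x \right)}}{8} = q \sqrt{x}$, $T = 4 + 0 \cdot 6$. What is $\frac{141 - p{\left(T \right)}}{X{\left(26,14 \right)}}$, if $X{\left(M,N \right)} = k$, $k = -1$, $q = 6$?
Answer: $-237$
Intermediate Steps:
$T = 4$ ($T = 4 + 0 = 4$)
$p{\left(x \right)} = - 48 \sqrt{x}$ ($p{\left(x \right)} = - 8 \cdot 6 \sqrt{x} = - 48 \sqrt{x}$)
$X{\left(M,N \right)} = -1$
$\frac{141 - p{\left(T \right)}}{X{\left(26,14 \right)}} = \frac{141 - - 48 \sqrt{4}}{-1} = \left(141 - \left(-48\right) 2\right) \left(-1\right) = \left(141 - -96\right) \left(-1\right) = \left(141 + 96\right) \left(-1\right) = 237 \left(-1\right) = -237$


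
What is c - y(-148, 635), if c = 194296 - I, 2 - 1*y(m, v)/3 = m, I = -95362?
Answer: 289208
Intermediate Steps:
y(m, v) = 6 - 3*m
c = 289658 (c = 194296 - 1*(-95362) = 194296 + 95362 = 289658)
c - y(-148, 635) = 289658 - (6 - 3*(-148)) = 289658 - (6 + 444) = 289658 - 1*450 = 289658 - 450 = 289208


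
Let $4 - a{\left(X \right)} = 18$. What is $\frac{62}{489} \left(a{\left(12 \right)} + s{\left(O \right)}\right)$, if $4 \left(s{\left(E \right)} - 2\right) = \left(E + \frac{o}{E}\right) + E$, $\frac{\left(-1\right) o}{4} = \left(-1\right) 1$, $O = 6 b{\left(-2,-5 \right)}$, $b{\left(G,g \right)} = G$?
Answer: $- \frac{6727}{2934} \approx -2.2928$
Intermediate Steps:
$a{\left(X \right)} = -14$ ($a{\left(X \right)} = 4 - 18 = -14$)
$O = -12$ ($O = 6 \left(-2\right) = -12$)
$o = 4$ ($o = - 4 \left(\left(-1\right) 1\right) = \left(-4\right) \left(-1\right) = 4$)
$s{\left(E \right)} = 2 + \frac{1}{E} + \frac{E}{2}$ ($s{\left(E \right)} = 2 + \frac{\left(E + \frac{4}{E}\right) + E}{4} = 2 + \frac{2 E + \frac{4}{E}}{4} = 2 + \left(\frac{1}{E} + \frac{E}{2}\right) = 2 + \frac{1}{E} + \frac{E}{2}$)
$\frac{62}{489} \left(a{\left(12 \right)} + s{\left(O \right)}\right) = \frac{62}{489} \left(-14 + \left(2 + \frac{1}{-12} + \frac{1}{2} \left(-12\right)\right)\right) = 62 \cdot \frac{1}{489} \left(-14 - \frac{49}{12}\right) = \frac{62 \left(-14 - \frac{49}{12}\right)}{489} = \frac{62}{489} \left(- \frac{217}{12}\right) = - \frac{6727}{2934}$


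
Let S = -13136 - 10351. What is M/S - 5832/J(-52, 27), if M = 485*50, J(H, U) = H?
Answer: 33928796/305331 ≈ 111.12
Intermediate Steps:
S = -23487
M = 24250
M/S - 5832/J(-52, 27) = 24250/(-23487) - 5832/(-52) = 24250*(-1/23487) - 5832*(-1/52) = -24250/23487 + 1458/13 = 33928796/305331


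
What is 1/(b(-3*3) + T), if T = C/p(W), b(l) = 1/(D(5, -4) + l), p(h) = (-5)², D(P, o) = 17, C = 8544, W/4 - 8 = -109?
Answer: 200/68377 ≈ 0.0029250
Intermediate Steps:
W = -404 (W = 32 + 4*(-109) = 32 - 436 = -404)
p(h) = 25
b(l) = 1/(17 + l)
T = 8544/25 ≈ 341.76
1/(b(-3*3) + T) = 1/(1/(17 - 3*3) + 8544/25) = 1/(1/(17 - 9) + 8544/25) = 1/(1/8 + 8544/25) = 1/(⅛ + 8544/25) = 1/(68377/200) = 200/68377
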